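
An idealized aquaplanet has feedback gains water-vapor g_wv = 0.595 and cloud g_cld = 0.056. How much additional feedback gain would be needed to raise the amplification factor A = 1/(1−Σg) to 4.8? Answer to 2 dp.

Current total gain = 0.651.
Target gain for A = 4.8: g* = 1 − 1/4.8 = 0.7917.
Additional gain needed = 0.7917 − 0.651 = 0.14.

0.14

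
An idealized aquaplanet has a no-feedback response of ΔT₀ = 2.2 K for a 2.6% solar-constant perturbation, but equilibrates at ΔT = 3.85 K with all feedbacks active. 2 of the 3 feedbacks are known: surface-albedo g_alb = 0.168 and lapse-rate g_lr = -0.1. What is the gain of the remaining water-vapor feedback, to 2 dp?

Amplification A = ΔT/ΔT₀ = 3.85/2.2 = 1.75.
Total gain g = 1 − 1/A = 1 − 1/1.75 = 0.4286.
Known gains sum to 0.168 − 0.1 = 0.068.
g_wv = 0.4286 − 0.068 = 0.36.

0.36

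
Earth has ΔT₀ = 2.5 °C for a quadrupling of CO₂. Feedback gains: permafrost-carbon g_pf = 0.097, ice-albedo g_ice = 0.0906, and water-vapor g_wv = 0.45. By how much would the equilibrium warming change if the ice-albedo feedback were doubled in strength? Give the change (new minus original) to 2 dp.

Original: g = 0.6376, ΔT = 2.5/(1−0.6376) = 6.8985 °C.
With doubled ice-albedo: g' = 0.7282, ΔT' = 2.5/(1−0.7282) = 9.1979 °C.
Change = 9.1979 − 6.8985 = 2.30 °C.

2.30 °C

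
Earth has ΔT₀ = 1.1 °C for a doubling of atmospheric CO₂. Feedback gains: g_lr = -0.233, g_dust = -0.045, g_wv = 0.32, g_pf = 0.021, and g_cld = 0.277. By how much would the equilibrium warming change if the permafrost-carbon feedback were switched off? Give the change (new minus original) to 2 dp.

Original: g = 0.34, ΔT = 1.1/(1−0.34) = 1.6667 °C.
Without permafrost-carbon: g' = 0.319, ΔT' = 1.1/(1−0.319) = 1.6153 °C.
Change = 1.6153 − 1.6667 = -0.05 °C.

-0.05 °C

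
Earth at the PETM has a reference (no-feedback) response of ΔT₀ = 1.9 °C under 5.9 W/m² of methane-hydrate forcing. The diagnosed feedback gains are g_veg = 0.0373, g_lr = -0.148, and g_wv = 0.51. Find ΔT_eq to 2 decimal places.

Total gain g = 0.0373 − 0.148 + 0.51 = 0.3993.
Amplification A = 1/(1 − 0.3993) = 1.665.
ΔT = 1.9 × 1.665 = 3.16 °C.

3.16 °C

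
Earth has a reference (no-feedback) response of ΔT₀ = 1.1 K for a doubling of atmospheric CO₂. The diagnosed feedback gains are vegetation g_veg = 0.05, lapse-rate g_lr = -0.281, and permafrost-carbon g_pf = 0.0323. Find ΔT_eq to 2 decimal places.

0.92 K

Total gain g = 0.05 − 0.281 + 0.0323 = -0.1987.
Amplification A = 1/(1 + 0.1987) = 0.8342.
ΔT = 1.1 × 0.8342 = 0.92 K.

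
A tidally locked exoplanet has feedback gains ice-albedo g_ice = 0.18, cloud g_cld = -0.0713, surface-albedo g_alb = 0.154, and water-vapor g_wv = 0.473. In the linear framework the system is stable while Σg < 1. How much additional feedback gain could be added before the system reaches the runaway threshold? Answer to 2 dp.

0.26

Current total gain = 0.18 − 0.0713 + 0.154 + 0.473 = 0.7357.
Margin to runaway = 1 − 0.7357 = 0.26.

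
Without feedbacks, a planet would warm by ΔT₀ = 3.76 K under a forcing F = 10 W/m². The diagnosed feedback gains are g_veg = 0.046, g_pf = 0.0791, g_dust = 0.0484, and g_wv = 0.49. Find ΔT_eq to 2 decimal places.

11.17 K

Total gain g = 0.046 + 0.0791 + 0.0484 + 0.49 = 0.6635.
Amplification A = 1/(1 − 0.6635) = 2.972.
ΔT = 3.76 × 2.972 = 11.17 K.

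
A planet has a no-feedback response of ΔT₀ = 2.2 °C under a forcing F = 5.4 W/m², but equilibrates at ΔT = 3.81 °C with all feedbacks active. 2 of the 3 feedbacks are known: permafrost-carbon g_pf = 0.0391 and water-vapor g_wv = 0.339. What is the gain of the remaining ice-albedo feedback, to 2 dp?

Amplification A = ΔT/ΔT₀ = 3.81/2.2 = 1.732.
Total gain g = 1 − 1/A = 1 − 1/1.732 = 0.4226.
Known gains sum to 0.0391 + 0.339 = 0.3781.
g_ice = 0.4226 − 0.3781 = 0.04.

0.04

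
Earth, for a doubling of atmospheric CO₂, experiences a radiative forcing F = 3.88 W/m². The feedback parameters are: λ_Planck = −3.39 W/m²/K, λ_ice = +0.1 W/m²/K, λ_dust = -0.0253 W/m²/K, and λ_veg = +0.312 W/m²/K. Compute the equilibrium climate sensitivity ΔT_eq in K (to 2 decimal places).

Net feedback parameter λ = (−3.39) + (+0.1) + (-0.0253) + (+0.312) = -3.0033 W/m²/K.
ΔT = −F/λ = −3.88/(-3.0033) = 1.29 K.

1.29 K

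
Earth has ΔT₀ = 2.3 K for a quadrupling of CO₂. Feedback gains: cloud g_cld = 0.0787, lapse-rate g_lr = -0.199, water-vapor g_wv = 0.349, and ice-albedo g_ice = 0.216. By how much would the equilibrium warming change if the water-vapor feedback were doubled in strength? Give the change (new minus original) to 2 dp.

7.01 K

Original: g = 0.4447, ΔT = 2.3/(1−0.4447) = 4.1419 K.
With doubled water-vapor: g' = 0.7937, ΔT' = 2.3/(1−0.7937) = 11.1488 K.
Change = 11.1488 − 4.1419 = 7.01 K.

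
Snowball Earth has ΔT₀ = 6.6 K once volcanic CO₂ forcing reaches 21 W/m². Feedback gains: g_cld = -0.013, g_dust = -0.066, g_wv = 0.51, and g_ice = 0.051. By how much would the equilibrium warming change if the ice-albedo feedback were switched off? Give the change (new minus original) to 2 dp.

Original: g = 0.482, ΔT = 6.6/(1−0.482) = 12.7413 K.
Without ice-albedo: g' = 0.431, ΔT' = 6.6/(1−0.431) = 11.5993 K.
Change = 11.5993 − 12.7413 = -1.14 K.

-1.14 K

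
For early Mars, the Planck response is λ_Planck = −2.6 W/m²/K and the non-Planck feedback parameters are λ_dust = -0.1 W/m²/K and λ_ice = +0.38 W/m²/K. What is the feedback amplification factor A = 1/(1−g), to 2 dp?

1.12

Convert to gains: g_dust = -0.1/2.6 = -0.03846; g_ice = 0.38/2.6 = 0.1462.
Total gain g = 0.10774.
A = 1/(1 − 0.10774) = 1.12.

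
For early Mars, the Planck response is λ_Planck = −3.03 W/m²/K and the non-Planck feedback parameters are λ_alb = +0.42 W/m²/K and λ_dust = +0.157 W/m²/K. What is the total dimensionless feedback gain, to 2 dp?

Convert to gains: g_alb = 0.42/3.03 = 0.1386; g_dust = 0.157/3.03 = 0.05182.
Total gain g = 0.19042.

0.19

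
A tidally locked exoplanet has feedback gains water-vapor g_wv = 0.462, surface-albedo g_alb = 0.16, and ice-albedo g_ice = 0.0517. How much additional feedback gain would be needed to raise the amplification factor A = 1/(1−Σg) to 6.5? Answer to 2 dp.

0.17

Current total gain = 0.6737.
Target gain for A = 6.5: g* = 1 − 1/6.5 = 0.8462.
Additional gain needed = 0.8462 − 0.6737 = 0.17.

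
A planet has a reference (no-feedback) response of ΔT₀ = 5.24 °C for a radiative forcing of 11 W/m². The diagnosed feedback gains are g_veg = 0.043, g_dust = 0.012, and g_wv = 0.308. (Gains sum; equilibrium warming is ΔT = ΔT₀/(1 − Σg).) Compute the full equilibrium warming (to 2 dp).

Total gain g = 0.043 + 0.012 + 0.308 = 0.363.
Amplification A = 1/(1 − 0.363) = 1.57.
ΔT = 5.24 × 1.57 = 8.23 °C.

8.23 °C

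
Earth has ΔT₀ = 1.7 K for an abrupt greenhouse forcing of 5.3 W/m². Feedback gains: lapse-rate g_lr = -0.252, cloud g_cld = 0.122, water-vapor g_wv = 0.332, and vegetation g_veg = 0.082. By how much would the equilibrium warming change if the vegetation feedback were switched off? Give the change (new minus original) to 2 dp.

Original: g = 0.284, ΔT = 1.7/(1−0.284) = 2.3743 K.
Without vegetation: g' = 0.202, ΔT' = 1.7/(1−0.202) = 2.1303 K.
Change = 2.1303 − 2.3743 = -0.24 K.

-0.24 K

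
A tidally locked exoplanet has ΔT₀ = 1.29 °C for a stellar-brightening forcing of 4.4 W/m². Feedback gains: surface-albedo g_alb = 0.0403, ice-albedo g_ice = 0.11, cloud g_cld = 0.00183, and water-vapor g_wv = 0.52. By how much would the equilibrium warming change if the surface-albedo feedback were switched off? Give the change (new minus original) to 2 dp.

-0.43 °C

Original: g = 0.67213, ΔT = 1.29/(1−0.67213) = 3.9345 °C.
Without surface-albedo: g' = 0.63183, ΔT' = 1.29/(1−0.63183) = 3.5038 °C.
Change = 3.5038 − 3.9345 = -0.43 °C.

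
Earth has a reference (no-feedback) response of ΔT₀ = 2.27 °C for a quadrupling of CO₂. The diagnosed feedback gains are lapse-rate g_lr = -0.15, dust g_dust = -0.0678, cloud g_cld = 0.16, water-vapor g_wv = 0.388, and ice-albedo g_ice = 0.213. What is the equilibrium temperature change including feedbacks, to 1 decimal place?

Total gain g = -0.15 − 0.0678 + 0.16 + 0.388 + 0.213 = 0.5432.
Amplification A = 1/(1 − 0.5432) = 2.189.
ΔT = 2.27 × 2.189 = 5.0 °C.

5.0 °C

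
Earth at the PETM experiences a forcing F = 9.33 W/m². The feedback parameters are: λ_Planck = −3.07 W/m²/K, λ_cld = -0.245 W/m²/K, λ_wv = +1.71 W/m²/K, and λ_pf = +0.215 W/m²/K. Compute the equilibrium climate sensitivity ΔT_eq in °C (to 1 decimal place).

Net feedback parameter λ = (−3.07) + (-0.245) + (+1.71) + (+0.215) = -1.39 W/m²/K.
ΔT = −F/λ = −9.33/(-1.39) = 6.7 °C.

6.7 °C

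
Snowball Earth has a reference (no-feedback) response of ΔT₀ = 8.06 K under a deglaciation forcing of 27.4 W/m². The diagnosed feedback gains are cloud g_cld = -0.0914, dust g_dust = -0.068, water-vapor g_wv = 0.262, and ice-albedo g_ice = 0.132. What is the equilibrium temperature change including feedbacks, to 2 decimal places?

10.53 K

Total gain g = -0.0914 − 0.068 + 0.262 + 0.132 = 0.2346.
Amplification A = 1/(1 − 0.2346) = 1.307.
ΔT = 8.06 × 1.307 = 10.53 K.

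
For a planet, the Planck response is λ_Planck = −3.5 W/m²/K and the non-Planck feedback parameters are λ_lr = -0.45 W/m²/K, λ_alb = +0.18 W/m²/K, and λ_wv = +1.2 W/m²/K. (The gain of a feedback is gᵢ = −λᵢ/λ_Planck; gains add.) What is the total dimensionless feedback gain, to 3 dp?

0.266

Convert to gains: g_lr = -0.45/3.5 = -0.1286; g_alb = 0.18/3.5 = 0.05143; g_wv = 1.2/3.5 = 0.3429.
Total gain g = 0.26573.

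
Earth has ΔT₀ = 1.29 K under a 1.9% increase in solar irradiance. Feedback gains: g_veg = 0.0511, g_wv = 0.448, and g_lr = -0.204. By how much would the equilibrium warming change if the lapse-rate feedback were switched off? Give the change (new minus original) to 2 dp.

Original: g = 0.2951, ΔT = 1.29/(1−0.2951) = 1.8300 K.
Without lapse-rate: g' = 0.4991, ΔT' = 1.29/(1−0.4991) = 2.5754 K.
Change = 2.5754 − 1.8300 = 0.75 K.

0.75 K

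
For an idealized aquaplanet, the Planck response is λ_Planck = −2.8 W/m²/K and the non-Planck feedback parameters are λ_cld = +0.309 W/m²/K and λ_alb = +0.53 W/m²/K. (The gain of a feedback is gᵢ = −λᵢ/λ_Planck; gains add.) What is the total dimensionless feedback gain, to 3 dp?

0.300

Convert to gains: g_cld = 0.309/2.8 = 0.1104; g_alb = 0.53/2.8 = 0.1893.
Total gain g = 0.2997.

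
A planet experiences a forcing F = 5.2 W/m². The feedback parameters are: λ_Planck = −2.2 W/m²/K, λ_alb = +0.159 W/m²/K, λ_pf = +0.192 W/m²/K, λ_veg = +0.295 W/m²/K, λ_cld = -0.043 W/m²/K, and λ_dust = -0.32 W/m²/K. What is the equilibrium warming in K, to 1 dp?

Net feedback parameter λ = (−2.2) + (+0.159) + (+0.192) + (+0.295) + (-0.043) + (-0.32) = -1.917 W/m²/K.
ΔT = −F/λ = −5.2/(-1.917) = 2.7 K.

2.7 K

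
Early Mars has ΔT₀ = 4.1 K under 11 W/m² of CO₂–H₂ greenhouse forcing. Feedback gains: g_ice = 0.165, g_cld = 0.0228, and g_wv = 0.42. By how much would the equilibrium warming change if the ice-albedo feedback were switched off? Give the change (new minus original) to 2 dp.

Original: g = 0.6078, ΔT = 4.1/(1−0.6078) = 10.4539 K.
Without ice-albedo: g' = 0.4428, ΔT' = 4.1/(1−0.4428) = 7.3582 K.
Change = 7.3582 − 10.4539 = -3.10 K.

-3.10 K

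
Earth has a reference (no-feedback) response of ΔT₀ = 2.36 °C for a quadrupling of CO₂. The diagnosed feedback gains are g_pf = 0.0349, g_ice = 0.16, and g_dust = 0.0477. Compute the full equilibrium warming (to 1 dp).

Total gain g = 0.0349 + 0.16 + 0.0477 = 0.2426.
Amplification A = 1/(1 − 0.2426) = 1.32.
ΔT = 2.36 × 1.32 = 3.1 °C.

3.1 °C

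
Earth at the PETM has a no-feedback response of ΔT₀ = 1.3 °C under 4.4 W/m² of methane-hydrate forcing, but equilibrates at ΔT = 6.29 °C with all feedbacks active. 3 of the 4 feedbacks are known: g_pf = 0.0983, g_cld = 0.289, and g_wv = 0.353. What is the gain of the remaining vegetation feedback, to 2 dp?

0.05

Amplification A = ΔT/ΔT₀ = 6.29/1.3 = 4.838.
Total gain g = 1 − 1/A = 1 − 1/4.838 = 0.7933.
Known gains sum to 0.0983 + 0.289 + 0.353 = 0.7403.
g_veg = 0.7933 − 0.7403 = 0.05.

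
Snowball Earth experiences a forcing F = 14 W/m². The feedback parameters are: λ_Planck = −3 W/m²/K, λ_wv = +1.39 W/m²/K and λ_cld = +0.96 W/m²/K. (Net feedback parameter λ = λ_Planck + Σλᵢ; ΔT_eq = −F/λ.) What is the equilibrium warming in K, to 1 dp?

Net feedback parameter λ = (−3) + (+1.39) + (+0.96) = -0.65 W/m²/K.
ΔT = −F/λ = −14/(-0.65) = 21.5 K.

21.5 K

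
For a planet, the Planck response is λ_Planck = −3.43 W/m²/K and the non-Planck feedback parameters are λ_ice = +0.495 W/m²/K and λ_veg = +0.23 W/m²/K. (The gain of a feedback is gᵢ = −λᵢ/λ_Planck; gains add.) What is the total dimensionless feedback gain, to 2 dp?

Convert to gains: g_ice = 0.495/3.43 = 0.1443; g_veg = 0.23/3.43 = 0.06706.
Total gain g = 0.21136.

0.21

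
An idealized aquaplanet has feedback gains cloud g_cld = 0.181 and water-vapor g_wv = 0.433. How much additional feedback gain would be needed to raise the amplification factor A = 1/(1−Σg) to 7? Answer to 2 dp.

0.24

Current total gain = 0.614.
Target gain for A = 7: g* = 1 − 1/7 = 0.8571.
Additional gain needed = 0.8571 − 0.614 = 0.24.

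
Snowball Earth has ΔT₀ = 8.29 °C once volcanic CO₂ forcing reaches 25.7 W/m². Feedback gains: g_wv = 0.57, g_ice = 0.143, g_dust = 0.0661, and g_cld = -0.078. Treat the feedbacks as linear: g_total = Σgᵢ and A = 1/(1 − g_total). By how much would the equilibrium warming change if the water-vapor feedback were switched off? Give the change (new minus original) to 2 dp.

-18.19 °C

Original: g = 0.7011, ΔT = 8.29/(1−0.7011) = 27.7350 °C.
Without water-vapor: g' = 0.1311, ΔT' = 8.29/(1−0.1311) = 9.5408 °C.
Change = 9.5408 − 27.7350 = -18.19 °C.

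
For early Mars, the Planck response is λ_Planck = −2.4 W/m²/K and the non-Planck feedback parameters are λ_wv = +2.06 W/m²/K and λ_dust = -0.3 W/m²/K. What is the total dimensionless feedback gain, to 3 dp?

0.733

Convert to gains: g_wv = 2.06/2.4 = 0.8583; g_dust = -0.3/2.4 = -0.125.
Total gain g = 0.7333.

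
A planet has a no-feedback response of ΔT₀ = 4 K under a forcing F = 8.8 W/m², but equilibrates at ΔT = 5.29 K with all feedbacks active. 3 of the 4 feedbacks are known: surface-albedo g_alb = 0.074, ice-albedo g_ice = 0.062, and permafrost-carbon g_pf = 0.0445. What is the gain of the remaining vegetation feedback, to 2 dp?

Amplification A = ΔT/ΔT₀ = 5.29/4 = 1.323.
Total gain g = 1 − 1/A = 1 − 1/1.323 = 0.2441.
Known gains sum to 0.074 + 0.062 + 0.0445 = 0.1805.
g_veg = 0.2441 − 0.1805 = 0.06.

0.06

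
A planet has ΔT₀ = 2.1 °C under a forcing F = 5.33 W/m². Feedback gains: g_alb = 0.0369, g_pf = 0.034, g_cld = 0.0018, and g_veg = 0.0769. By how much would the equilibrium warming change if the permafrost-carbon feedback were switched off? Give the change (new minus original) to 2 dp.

Original: g = 0.1496, ΔT = 2.1/(1−0.1496) = 2.4694 °C.
Without permafrost-carbon: g' = 0.1156, ΔT' = 2.1/(1−0.1156) = 2.3745 °C.
Change = 2.3745 − 2.4694 = -0.09 °C.

-0.09 °C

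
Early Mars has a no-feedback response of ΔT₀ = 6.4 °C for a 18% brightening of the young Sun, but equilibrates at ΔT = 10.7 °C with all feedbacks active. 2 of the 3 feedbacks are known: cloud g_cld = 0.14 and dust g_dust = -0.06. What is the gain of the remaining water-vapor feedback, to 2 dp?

0.32

Amplification A = ΔT/ΔT₀ = 10.7/6.4 = 1.672.
Total gain g = 1 − 1/A = 1 − 1/1.672 = 0.4019.
Known gains sum to 0.14 − 0.06 = 0.08.
g_wv = 0.4019 − 0.08 = 0.32.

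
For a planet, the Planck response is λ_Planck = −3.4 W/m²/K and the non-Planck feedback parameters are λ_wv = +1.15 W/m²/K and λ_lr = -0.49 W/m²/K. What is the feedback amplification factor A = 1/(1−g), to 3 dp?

1.241

Convert to gains: g_wv = 1.15/3.4 = 0.3382; g_lr = -0.49/3.4 = -0.1441.
Total gain g = 0.1941.
A = 1/(1 − 0.1941) = 1.241.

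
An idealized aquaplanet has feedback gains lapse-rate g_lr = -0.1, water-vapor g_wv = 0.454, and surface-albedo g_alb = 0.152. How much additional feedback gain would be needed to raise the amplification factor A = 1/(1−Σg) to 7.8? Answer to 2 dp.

0.37

Current total gain = 0.506.
Target gain for A = 7.8: g* = 1 − 1/7.8 = 0.8718.
Additional gain needed = 0.8718 − 0.506 = 0.37.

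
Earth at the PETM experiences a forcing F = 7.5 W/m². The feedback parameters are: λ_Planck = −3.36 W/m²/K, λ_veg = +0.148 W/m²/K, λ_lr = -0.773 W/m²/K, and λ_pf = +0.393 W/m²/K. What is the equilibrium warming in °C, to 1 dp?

2.1 °C

Net feedback parameter λ = (−3.36) + (+0.148) + (-0.773) + (+0.393) = -3.592 W/m²/K.
ΔT = −F/λ = −7.5/(-3.592) = 2.1 °C.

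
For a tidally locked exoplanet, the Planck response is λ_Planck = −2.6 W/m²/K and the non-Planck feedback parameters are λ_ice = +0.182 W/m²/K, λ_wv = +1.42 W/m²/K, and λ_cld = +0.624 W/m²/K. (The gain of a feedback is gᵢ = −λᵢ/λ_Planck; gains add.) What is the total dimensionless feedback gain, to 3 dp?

0.856

Convert to gains: g_ice = 0.182/2.6 = 0.07; g_wv = 1.42/2.6 = 0.5462; g_cld = 0.624/2.6 = 0.24.
Total gain g = 0.8562.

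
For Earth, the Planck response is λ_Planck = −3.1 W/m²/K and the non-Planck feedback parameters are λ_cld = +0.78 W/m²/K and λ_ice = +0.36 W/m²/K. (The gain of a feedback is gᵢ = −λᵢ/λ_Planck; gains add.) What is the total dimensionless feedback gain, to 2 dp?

Convert to gains: g_cld = 0.78/3.1 = 0.2516; g_ice = 0.36/3.1 = 0.1161.
Total gain g = 0.3677.

0.37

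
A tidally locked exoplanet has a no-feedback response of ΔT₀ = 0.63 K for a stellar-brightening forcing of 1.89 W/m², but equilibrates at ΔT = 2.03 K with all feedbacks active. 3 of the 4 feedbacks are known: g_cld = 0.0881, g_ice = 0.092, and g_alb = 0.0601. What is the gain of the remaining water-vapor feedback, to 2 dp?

Amplification A = ΔT/ΔT₀ = 2.03/0.63 = 3.222.
Total gain g = 1 − 1/A = 1 − 1/3.222 = 0.6896.
Known gains sum to 0.0881 + 0.092 + 0.0601 = 0.2402.
g_wv = 0.6896 − 0.2402 = 0.45.

0.45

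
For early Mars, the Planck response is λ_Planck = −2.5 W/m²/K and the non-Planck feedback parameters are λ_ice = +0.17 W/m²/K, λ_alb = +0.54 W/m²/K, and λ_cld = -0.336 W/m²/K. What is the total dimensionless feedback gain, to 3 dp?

0.150

Convert to gains: g_ice = 0.17/2.5 = 0.068; g_alb = 0.54/2.5 = 0.216; g_cld = -0.336/2.5 = -0.1344.
Total gain g = 0.1496.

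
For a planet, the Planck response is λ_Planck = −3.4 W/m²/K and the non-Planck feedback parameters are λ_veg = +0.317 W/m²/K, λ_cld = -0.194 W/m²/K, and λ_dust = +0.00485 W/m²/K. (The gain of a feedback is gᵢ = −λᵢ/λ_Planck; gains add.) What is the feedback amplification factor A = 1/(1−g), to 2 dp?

1.04

Convert to gains: g_veg = 0.317/3.4 = 0.09324; g_cld = -0.194/3.4 = -0.05706; g_dust = 0.00485/3.4 = 0.001426.
Total gain g = 0.037606.
A = 1/(1 − 0.037606) = 1.04.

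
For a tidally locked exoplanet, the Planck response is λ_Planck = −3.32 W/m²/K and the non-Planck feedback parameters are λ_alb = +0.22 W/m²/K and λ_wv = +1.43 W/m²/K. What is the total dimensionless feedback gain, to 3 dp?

0.497

Convert to gains: g_alb = 0.22/3.32 = 0.06627; g_wv = 1.43/3.32 = 0.4307.
Total gain g = 0.49697.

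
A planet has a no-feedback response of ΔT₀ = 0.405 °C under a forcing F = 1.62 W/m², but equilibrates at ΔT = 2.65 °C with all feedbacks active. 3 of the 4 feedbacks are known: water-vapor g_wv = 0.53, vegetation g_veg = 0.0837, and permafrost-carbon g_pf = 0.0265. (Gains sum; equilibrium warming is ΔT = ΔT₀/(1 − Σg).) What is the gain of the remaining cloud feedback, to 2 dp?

0.21

Amplification A = ΔT/ΔT₀ = 2.65/0.405 = 6.543.
Total gain g = 1 − 1/A = 1 − 1/6.543 = 0.8472.
Known gains sum to 0.53 + 0.0837 + 0.0265 = 0.6402.
g_cld = 0.8472 − 0.6402 = 0.21.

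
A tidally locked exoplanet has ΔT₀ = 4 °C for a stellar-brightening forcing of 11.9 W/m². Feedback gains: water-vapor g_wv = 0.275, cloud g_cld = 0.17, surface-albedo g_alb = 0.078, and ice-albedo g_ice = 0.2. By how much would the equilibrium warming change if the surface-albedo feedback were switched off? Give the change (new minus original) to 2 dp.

Original: g = 0.723, ΔT = 4/(1−0.723) = 14.4404 °C.
Without surface-albedo: g' = 0.645, ΔT' = 4/(1−0.645) = 11.2676 °C.
Change = 11.2676 − 14.4404 = -3.17 °C.

-3.17 °C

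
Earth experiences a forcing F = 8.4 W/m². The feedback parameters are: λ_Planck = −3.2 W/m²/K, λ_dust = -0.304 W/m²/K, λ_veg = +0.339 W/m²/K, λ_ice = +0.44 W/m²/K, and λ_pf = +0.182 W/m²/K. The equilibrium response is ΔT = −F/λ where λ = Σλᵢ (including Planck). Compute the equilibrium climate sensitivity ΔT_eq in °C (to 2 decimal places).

3.30 °C

Net feedback parameter λ = (−3.2) + (-0.304) + (+0.339) + (+0.44) + (+0.182) = -2.543 W/m²/K.
ΔT = −F/λ = −8.4/(-2.543) = 3.30 °C.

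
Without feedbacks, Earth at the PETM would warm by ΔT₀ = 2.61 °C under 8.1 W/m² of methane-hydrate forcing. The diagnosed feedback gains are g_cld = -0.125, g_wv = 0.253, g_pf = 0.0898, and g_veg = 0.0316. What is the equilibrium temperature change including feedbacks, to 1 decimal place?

3.5 °C

Total gain g = -0.125 + 0.253 + 0.0898 + 0.0316 = 0.2494.
Amplification A = 1/(1 − 0.2494) = 1.332.
ΔT = 2.61 × 1.332 = 3.5 °C.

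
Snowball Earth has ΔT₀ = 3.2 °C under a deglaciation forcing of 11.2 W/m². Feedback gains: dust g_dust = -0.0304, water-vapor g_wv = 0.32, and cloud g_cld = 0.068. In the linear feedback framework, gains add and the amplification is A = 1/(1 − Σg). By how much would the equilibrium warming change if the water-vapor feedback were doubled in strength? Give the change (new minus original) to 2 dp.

Original: g = 0.3576, ΔT = 3.2/(1−0.3576) = 4.9813 °C.
With doubled water-vapor: g' = 0.6776, ΔT' = 3.2/(1−0.6776) = 9.9256 °C.
Change = 9.9256 − 4.9813 = 4.94 °C.

4.94 °C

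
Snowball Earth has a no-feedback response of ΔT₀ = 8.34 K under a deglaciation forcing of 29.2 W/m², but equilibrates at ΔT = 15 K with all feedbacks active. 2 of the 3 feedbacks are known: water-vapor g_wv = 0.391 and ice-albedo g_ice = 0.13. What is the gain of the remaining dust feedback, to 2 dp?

Amplification A = ΔT/ΔT₀ = 15/8.34 = 1.799.
Total gain g = 1 − 1/A = 1 − 1/1.799 = 0.4441.
Known gains sum to 0.391 + 0.13 = 0.521.
g_dust = 0.4441 − 0.521 = -0.08.

-0.08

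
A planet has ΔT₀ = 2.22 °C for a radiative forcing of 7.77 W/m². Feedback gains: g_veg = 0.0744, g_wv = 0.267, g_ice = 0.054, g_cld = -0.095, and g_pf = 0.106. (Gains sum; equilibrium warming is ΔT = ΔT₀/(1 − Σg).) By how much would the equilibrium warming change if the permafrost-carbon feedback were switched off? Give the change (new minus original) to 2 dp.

-0.57 °C

Original: g = 0.4064, ΔT = 2.22/(1−0.4064) = 3.7399 °C.
Without permafrost-carbon: g' = 0.3004, ΔT' = 2.22/(1−0.3004) = 3.1732 °C.
Change = 3.1732 − 3.7399 = -0.57 °C.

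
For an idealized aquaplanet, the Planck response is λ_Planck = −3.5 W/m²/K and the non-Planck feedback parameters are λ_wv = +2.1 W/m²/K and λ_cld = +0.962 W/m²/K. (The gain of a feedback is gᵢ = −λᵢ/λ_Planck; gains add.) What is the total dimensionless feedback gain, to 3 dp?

Convert to gains: g_wv = 2.1/3.5 = 0.6; g_cld = 0.962/3.5 = 0.2749.
Total gain g = 0.8749.

0.875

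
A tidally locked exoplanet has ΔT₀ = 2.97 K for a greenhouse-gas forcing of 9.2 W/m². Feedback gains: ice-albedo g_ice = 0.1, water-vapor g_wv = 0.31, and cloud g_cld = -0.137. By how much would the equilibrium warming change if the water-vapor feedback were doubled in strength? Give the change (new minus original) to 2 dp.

Original: g = 0.273, ΔT = 2.97/(1−0.273) = 4.0853 K.
With doubled water-vapor: g' = 0.583, ΔT' = 2.97/(1−0.583) = 7.1223 K.
Change = 7.1223 − 4.0853 = 3.04 K.

3.04 K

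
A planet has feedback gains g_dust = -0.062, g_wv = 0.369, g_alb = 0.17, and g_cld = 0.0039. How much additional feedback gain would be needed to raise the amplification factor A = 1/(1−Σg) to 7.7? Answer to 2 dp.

Current total gain = 0.4809.
Target gain for A = 7.7: g* = 1 − 1/7.7 = 0.8701.
Additional gain needed = 0.8701 − 0.4809 = 0.39.

0.39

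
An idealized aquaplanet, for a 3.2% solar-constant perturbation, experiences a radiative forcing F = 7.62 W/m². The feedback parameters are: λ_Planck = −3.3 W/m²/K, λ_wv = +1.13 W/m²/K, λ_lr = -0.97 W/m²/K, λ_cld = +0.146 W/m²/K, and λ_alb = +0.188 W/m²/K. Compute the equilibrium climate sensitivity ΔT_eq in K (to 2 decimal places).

Net feedback parameter λ = (−3.3) + (+1.13) + (-0.97) + (+0.146) + (+0.188) = -2.806 W/m²/K.
ΔT = −F/λ = −7.62/(-2.806) = 2.72 K.

2.72 K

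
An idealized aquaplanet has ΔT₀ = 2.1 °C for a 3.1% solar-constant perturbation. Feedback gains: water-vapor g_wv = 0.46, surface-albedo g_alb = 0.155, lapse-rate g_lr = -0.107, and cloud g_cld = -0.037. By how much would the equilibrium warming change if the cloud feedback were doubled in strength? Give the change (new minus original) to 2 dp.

-0.26 °C

Original: g = 0.471, ΔT = 2.1/(1−0.471) = 3.9698 °C.
With doubled cloud: g' = 0.434, ΔT' = 2.1/(1−0.434) = 3.7102 °C.
Change = 3.7102 − 3.9698 = -0.26 °C.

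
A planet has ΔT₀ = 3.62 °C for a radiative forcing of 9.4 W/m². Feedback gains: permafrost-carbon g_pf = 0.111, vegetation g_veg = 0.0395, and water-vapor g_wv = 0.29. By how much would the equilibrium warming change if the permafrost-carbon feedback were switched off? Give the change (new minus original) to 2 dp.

-1.07 °C

Original: g = 0.4405, ΔT = 3.62/(1−0.4405) = 6.4701 °C.
Without permafrost-carbon: g' = 0.3295, ΔT' = 3.62/(1−0.3295) = 5.3990 °C.
Change = 5.3990 − 6.4701 = -1.07 °C.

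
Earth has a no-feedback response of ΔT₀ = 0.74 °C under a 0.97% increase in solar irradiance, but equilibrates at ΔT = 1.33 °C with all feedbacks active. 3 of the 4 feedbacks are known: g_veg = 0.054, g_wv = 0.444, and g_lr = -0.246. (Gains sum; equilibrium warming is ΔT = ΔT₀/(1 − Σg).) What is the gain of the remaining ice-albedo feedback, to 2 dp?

Amplification A = ΔT/ΔT₀ = 1.33/0.74 = 1.797.
Total gain g = 1 − 1/A = 1 − 1/1.797 = 0.4435.
Known gains sum to 0.054 + 0.444 − 0.246 = 0.252.
g_ice = 0.4435 − 0.252 = 0.19.

0.19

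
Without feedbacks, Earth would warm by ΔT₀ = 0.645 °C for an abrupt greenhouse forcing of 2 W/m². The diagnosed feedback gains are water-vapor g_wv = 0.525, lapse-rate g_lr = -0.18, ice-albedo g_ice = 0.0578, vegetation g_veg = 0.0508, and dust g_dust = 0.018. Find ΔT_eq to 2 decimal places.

1.22 °C

Total gain g = 0.525 − 0.18 + 0.0578 + 0.0508 + 0.018 = 0.4716.
Amplification A = 1/(1 − 0.4716) = 1.893.
ΔT = 0.645 × 1.893 = 1.22 °C.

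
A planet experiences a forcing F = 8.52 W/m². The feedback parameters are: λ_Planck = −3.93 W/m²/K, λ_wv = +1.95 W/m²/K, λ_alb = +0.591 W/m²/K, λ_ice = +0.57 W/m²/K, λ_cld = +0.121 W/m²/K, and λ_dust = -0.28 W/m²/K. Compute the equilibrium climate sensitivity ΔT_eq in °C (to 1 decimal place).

8.7 °C

Net feedback parameter λ = (−3.93) + (+1.95) + (+0.591) + (+0.57) + (+0.121) + (-0.28) = -0.978 W/m²/K.
ΔT = −F/λ = −8.52/(-0.978) = 8.7 °C.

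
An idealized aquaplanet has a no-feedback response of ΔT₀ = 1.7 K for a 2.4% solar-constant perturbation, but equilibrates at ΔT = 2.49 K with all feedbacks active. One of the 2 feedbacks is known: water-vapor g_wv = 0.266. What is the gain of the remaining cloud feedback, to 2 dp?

Amplification A = ΔT/ΔT₀ = 2.49/1.7 = 1.465.
Total gain g = 1 − 1/A = 1 − 1/1.465 = 0.3174.
The known gain is 0.266.
g_cld = 0.3174 − 0.266 = 0.05.

0.05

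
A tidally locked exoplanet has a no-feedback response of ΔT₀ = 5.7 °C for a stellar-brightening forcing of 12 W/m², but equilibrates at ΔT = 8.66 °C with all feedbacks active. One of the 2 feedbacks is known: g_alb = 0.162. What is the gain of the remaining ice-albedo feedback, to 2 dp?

Amplification A = ΔT/ΔT₀ = 8.66/5.7 = 1.519.
Total gain g = 1 − 1/A = 1 − 1/1.519 = 0.3417.
The known gain is 0.162.
g_ice = 0.3417 − 0.162 = 0.18.

0.18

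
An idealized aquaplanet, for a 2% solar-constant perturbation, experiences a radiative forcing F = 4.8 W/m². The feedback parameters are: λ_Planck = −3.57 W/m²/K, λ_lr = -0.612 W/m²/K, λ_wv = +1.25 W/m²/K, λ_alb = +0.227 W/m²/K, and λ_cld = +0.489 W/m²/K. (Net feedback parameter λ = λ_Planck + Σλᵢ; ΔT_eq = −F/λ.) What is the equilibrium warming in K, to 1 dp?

Net feedback parameter λ = (−3.57) + (-0.612) + (+1.25) + (+0.227) + (+0.489) = -2.216 W/m²/K.
ΔT = −F/λ = −4.8/(-2.216) = 2.2 K.

2.2 K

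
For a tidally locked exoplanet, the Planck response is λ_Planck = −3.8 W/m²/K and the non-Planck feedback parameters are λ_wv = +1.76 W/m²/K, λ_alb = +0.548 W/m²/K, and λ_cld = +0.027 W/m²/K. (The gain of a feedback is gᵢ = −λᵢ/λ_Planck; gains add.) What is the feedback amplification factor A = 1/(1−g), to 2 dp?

Convert to gains: g_wv = 1.76/3.8 = 0.4632; g_alb = 0.548/3.8 = 0.1442; g_cld = 0.027/3.8 = 0.007105.
Total gain g = 0.614505.
A = 1/(1 − 0.614505) = 2.59.

2.59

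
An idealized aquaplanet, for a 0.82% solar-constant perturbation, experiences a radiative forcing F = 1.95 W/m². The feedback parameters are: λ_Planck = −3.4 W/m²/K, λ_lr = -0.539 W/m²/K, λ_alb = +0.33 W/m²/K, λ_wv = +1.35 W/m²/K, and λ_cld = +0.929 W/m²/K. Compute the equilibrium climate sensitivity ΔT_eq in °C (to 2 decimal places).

Net feedback parameter λ = (−3.4) + (-0.539) + (+0.33) + (+1.35) + (+0.929) = -1.33 W/m²/K.
ΔT = −F/λ = −1.95/(-1.33) = 1.47 °C.

1.47 °C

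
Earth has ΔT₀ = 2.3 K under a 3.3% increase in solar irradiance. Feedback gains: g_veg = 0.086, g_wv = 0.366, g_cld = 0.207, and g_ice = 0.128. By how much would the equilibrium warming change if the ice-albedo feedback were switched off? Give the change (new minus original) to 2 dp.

Original: g = 0.787, ΔT = 2.3/(1−0.787) = 10.7981 K.
Without ice-albedo: g' = 0.659, ΔT' = 2.3/(1−0.659) = 6.7449 K.
Change = 6.7449 − 10.7981 = -4.05 K.

-4.05 K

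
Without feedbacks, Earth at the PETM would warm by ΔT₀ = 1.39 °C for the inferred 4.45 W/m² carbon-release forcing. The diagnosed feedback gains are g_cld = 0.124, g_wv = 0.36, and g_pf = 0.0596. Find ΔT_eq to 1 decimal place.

3.0 °C

Total gain g = 0.124 + 0.36 + 0.0596 = 0.5436.
Amplification A = 1/(1 − 0.5436) = 2.191.
ΔT = 1.39 × 2.191 = 3.0 °C.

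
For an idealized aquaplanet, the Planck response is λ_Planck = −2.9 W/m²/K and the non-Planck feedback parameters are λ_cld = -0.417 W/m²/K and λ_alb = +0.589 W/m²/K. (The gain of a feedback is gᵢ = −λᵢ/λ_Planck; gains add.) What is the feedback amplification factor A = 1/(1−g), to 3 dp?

Convert to gains: g_cld = -0.417/2.9 = -0.1438; g_alb = 0.589/2.9 = 0.2031.
Total gain g = 0.0593.
A = 1/(1 − 0.0593) = 1.063.

1.063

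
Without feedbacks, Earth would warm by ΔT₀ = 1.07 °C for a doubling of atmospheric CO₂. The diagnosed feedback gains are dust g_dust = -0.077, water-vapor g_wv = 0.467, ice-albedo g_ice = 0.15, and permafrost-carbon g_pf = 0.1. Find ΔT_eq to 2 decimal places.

Total gain g = -0.077 + 0.467 + 0.15 + 0.1 = 0.64.
Amplification A = 1/(1 − 0.64) = 2.778.
ΔT = 1.07 × 2.778 = 2.97 °C.

2.97 °C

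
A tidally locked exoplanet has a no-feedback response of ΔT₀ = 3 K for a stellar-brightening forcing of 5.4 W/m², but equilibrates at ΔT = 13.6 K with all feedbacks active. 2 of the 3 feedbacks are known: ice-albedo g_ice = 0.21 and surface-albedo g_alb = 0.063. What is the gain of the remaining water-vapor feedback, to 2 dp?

Amplification A = ΔT/ΔT₀ = 13.6/3 = 4.533.
Total gain g = 1 − 1/A = 1 − 1/4.533 = 0.7794.
Known gains sum to 0.21 + 0.063 = 0.273.
g_wv = 0.7794 − 0.273 = 0.51.

0.51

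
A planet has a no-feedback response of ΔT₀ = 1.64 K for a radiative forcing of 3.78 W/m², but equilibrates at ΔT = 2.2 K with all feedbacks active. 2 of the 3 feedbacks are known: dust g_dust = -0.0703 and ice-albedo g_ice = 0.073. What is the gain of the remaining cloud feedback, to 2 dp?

Amplification A = ΔT/ΔT₀ = 2.2/1.64 = 1.341.
Total gain g = 1 − 1/A = 1 − 1/1.341 = 0.2543.
Known gains sum to -0.0703 + 0.073 = 0.0027.
g_cld = 0.2543 − 0.0027 = 0.25.

0.25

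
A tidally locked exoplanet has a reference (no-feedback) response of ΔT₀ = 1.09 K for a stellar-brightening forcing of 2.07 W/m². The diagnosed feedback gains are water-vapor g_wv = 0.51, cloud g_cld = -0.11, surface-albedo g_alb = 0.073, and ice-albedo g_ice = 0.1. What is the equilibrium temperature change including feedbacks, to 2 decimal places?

Total gain g = 0.51 − 0.11 + 0.073 + 0.1 = 0.573.
Amplification A = 1/(1 − 0.573) = 2.342.
ΔT = 1.09 × 2.342 = 2.55 K.

2.55 K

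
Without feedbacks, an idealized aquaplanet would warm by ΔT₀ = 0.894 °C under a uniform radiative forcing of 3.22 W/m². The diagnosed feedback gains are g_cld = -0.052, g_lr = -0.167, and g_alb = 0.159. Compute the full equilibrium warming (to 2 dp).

Total gain g = -0.052 − 0.167 + 0.159 = -0.06.
Amplification A = 1/(1 + 0.06) = 0.9434.
ΔT = 0.894 × 0.9434 = 0.84 °C.

0.84 °C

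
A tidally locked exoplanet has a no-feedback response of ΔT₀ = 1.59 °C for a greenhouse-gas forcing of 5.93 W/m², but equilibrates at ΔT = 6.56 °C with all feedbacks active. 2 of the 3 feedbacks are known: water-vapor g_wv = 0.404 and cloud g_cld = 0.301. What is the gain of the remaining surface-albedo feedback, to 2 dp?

Amplification A = ΔT/ΔT₀ = 6.56/1.59 = 4.126.
Total gain g = 1 − 1/A = 1 − 1/4.126 = 0.7576.
Known gains sum to 0.404 + 0.301 = 0.705.
g_alb = 0.7576 − 0.705 = 0.05.

0.05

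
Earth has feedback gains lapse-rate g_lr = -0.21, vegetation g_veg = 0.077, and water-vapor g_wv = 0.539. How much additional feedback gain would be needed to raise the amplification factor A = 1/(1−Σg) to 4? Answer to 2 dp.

0.34

Current total gain = 0.406.
Target gain for A = 4: g* = 1 − 1/4 = 0.75.
Additional gain needed = 0.75 − 0.406 = 0.34.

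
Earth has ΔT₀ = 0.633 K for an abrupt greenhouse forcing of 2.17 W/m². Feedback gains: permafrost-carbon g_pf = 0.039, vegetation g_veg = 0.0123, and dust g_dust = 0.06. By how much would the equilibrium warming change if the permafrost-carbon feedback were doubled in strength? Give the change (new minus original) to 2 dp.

0.03 K

Original: g = 0.1113, ΔT = 0.633/(1−0.1113) = 0.7123 K.
With doubled permafrost-carbon: g' = 0.1503, ΔT' = 0.633/(1−0.1503) = 0.7450 K.
Change = 0.7450 − 0.7123 = 0.03 K.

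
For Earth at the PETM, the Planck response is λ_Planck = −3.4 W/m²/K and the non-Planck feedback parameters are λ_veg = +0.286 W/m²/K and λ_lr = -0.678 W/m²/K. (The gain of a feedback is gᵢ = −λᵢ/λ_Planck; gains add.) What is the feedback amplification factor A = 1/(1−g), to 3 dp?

0.897

Convert to gains: g_veg = 0.286/3.4 = 0.08412; g_lr = -0.678/3.4 = -0.1994.
Total gain g = -0.11528.
A = 1/(1 + 0.11528) = 0.897.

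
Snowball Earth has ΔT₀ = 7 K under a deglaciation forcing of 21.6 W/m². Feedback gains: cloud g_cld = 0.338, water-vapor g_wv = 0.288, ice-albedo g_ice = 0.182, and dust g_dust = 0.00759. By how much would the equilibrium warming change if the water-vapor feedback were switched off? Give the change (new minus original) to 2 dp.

Original: g = 0.81559, ΔT = 7/(1−0.81559) = 37.9589 K.
Without water-vapor: g' = 0.52759, ΔT' = 7/(1−0.52759) = 14.8176 K.
Change = 14.8176 − 37.9589 = -23.14 K.

-23.14 K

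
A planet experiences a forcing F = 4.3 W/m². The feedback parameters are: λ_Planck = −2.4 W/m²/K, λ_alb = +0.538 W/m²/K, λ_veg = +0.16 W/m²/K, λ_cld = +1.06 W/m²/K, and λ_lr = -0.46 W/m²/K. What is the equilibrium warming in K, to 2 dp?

Net feedback parameter λ = (−2.4) + (+0.538) + (+0.16) + (+1.06) + (-0.46) = -1.102 W/m²/K.
ΔT = −F/λ = −4.3/(-1.102) = 3.90 K.

3.90 K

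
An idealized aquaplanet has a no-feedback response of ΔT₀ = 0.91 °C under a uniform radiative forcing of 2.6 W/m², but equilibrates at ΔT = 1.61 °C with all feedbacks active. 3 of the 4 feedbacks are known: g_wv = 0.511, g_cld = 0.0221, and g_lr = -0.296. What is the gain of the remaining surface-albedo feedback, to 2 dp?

Amplification A = ΔT/ΔT₀ = 1.61/0.91 = 1.769.
Total gain g = 1 − 1/A = 1 − 1/1.769 = 0.4347.
Known gains sum to 0.511 + 0.0221 − 0.296 = 0.2371.
g_alb = 0.4347 − 0.2371 = 0.20.

0.20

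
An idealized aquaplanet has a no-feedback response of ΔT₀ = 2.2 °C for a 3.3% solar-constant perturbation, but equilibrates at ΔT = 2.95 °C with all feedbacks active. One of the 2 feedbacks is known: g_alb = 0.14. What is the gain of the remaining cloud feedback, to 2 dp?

Amplification A = ΔT/ΔT₀ = 2.95/2.2 = 1.341.
Total gain g = 1 − 1/A = 1 − 1/1.341 = 0.2543.
The known gain is 0.14.
g_cld = 0.2543 − 0.14 = 0.11.

0.11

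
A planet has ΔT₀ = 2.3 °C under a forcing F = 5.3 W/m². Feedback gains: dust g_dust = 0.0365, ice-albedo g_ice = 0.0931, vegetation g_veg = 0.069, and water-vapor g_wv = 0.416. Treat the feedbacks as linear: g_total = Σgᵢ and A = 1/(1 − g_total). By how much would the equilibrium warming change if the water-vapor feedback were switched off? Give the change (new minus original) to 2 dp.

Original: g = 0.6146, ΔT = 2.3/(1−0.6146) = 5.9678 °C.
Without water-vapor: g' = 0.1986, ΔT' = 2.3/(1−0.1986) = 2.8700 °C.
Change = 2.8700 − 5.9678 = -3.10 °C.

-3.10 °C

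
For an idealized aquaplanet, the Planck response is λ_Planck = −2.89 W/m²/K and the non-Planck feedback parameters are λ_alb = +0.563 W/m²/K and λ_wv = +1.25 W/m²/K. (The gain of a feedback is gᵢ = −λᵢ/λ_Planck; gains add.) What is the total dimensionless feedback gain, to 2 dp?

Convert to gains: g_alb = 0.563/2.89 = 0.1948; g_wv = 1.25/2.89 = 0.4325.
Total gain g = 0.6273.

0.63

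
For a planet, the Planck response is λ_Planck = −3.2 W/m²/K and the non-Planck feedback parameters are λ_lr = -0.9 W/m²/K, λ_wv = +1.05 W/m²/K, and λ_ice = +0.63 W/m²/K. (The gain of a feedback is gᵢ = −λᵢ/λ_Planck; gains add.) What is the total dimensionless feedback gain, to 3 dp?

Convert to gains: g_lr = -0.9/3.2 = -0.2812; g_wv = 1.05/3.2 = 0.3281; g_ice = 0.63/3.2 = 0.1969.
Total gain g = 0.2438.

0.244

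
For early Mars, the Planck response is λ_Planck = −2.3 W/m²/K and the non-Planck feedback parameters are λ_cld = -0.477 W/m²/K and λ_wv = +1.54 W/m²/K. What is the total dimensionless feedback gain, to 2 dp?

0.46

Convert to gains: g_cld = -0.477/2.3 = -0.2074; g_wv = 1.54/2.3 = 0.6696.
Total gain g = 0.4622.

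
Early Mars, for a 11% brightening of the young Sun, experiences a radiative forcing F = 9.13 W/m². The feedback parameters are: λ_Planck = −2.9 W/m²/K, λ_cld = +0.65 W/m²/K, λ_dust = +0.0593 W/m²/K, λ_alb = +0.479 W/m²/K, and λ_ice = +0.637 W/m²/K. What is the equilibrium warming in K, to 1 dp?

Net feedback parameter λ = (−2.9) + (+0.65) + (+0.0593) + (+0.479) + (+0.637) = -1.0747 W/m²/K.
ΔT = −F/λ = −9.13/(-1.0747) = 8.5 K.

8.5 K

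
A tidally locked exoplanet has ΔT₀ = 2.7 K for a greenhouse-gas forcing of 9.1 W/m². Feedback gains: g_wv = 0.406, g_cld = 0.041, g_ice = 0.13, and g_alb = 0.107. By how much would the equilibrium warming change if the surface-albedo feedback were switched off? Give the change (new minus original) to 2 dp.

-2.16 K

Original: g = 0.684, ΔT = 2.7/(1−0.684) = 8.5443 K.
Without surface-albedo: g' = 0.577, ΔT' = 2.7/(1−0.577) = 6.3830 K.
Change = 6.3830 − 8.5443 = -2.16 K.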